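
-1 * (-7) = 7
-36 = -36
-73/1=-73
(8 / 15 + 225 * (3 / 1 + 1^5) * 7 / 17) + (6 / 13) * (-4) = 1224148 / 3315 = 369.28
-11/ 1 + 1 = -10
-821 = -821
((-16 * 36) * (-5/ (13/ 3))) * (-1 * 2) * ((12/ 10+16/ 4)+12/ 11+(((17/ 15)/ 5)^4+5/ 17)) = -4989169158656/ 569765625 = -8756.53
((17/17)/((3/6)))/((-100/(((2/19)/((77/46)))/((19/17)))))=-782/694925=-0.00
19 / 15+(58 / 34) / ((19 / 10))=10487 / 4845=2.16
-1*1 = -1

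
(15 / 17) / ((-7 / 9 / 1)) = -135 / 119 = -1.13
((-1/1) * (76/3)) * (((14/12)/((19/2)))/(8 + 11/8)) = -224/675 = -0.33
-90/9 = -10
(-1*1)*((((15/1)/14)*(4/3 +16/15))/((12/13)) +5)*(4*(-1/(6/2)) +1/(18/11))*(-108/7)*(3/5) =-12753/245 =-52.05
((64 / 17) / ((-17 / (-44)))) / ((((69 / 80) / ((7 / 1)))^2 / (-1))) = -883097600 / 1375929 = -641.82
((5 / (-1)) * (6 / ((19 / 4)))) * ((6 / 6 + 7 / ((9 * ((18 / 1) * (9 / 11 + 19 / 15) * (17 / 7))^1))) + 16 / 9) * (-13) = 228.77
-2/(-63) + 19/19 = 65/63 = 1.03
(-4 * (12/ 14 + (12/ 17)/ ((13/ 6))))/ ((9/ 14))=-4880/ 663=-7.36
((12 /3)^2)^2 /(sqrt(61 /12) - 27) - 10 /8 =-375211 /34748 - 512 * sqrt(183) /8687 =-11.60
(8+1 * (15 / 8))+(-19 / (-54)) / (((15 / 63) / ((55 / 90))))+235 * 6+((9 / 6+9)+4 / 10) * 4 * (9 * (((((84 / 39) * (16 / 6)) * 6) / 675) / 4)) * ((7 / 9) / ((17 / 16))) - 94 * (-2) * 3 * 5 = 4244.44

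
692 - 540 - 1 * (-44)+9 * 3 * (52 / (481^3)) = 1677830080 / 8560357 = 196.00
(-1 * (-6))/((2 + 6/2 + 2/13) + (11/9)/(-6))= 4212/3475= 1.21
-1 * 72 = -72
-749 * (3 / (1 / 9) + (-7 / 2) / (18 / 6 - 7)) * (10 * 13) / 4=-10856755 / 16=-678547.19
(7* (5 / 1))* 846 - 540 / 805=4767102 / 161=29609.33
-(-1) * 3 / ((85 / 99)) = 297 / 85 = 3.49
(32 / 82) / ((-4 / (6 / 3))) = -8 / 41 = -0.20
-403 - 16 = -419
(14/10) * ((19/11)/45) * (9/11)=133/3025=0.04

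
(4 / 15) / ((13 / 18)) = 24 / 65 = 0.37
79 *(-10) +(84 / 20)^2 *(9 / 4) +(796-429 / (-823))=3803187 / 82300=46.21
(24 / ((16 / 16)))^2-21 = 555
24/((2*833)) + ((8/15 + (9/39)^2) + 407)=860712676/2111655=407.60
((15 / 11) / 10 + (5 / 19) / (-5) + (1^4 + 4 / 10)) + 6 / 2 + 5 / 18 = 44782 / 9405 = 4.76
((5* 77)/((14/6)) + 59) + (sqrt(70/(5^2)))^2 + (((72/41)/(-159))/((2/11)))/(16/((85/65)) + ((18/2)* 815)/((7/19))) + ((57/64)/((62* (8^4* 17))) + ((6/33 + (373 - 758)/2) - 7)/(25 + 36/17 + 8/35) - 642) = -10153736113896041396446051/24033154548526447329280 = -422.49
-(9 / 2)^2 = -81 / 4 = -20.25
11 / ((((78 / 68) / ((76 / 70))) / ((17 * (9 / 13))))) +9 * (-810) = -42395538 / 5915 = -7167.46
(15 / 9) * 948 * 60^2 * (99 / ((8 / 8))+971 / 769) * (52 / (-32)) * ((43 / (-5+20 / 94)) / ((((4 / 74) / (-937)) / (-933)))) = 103527411419749872360 / 769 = 134626022652470575.24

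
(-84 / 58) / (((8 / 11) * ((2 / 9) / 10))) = -10395 / 116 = -89.61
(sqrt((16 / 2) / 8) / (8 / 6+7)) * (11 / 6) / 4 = 11 / 200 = 0.06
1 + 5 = 6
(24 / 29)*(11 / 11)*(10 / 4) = 2.07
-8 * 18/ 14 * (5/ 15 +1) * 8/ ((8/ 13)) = -178.29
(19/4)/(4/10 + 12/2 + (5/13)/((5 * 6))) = 3705/5002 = 0.74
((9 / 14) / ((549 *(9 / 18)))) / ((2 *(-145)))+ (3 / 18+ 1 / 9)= 154783 / 557235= 0.28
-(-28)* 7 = 196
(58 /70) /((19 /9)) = 0.39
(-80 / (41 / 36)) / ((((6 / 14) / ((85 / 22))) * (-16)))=17850 / 451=39.58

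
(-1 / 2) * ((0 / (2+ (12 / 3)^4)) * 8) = 0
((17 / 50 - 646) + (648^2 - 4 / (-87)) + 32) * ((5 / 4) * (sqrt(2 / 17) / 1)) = 1823913179 * sqrt(34) / 59160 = 179769.27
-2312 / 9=-256.89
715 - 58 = 657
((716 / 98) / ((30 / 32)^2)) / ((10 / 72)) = 366592 / 6125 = 59.85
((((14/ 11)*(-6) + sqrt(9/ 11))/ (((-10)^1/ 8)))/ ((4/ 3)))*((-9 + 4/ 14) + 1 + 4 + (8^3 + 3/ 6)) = 128214/ 55-64107*sqrt(11)/ 770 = 2055.04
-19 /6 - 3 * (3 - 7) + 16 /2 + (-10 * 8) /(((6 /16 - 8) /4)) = 21521 /366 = 58.80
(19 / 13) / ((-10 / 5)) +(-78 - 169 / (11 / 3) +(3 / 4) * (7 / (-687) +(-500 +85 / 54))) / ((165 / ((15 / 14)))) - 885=-46111672261 / 51871248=-888.96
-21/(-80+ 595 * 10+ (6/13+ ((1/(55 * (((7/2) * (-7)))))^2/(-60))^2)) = -3240262862352140625/905801833711596937513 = -0.00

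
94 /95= 0.99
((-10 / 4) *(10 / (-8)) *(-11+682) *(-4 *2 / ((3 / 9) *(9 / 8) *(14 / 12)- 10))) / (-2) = -134200 / 153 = -877.12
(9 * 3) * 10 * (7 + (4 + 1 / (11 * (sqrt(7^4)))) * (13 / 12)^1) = 3299265 / 1078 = 3060.54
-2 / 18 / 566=-1 / 5094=-0.00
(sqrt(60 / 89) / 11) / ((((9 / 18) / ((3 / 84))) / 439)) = 439 * sqrt(1335) / 6853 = 2.34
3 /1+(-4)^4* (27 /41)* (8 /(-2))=-27525 /41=-671.34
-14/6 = -7/3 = -2.33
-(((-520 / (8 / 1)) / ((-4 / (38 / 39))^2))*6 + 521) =-38833 / 78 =-497.86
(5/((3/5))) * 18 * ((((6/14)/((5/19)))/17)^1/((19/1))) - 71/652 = 50231/77588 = 0.65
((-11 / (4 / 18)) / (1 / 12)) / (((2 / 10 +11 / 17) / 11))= -30855 / 4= -7713.75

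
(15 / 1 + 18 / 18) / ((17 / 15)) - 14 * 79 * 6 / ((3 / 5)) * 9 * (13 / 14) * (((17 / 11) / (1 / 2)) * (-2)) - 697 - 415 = 106643776 / 187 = 570287.57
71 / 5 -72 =-289 / 5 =-57.80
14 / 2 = 7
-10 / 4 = -2.50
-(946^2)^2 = -800874647056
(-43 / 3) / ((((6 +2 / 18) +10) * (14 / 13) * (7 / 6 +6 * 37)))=-387 / 104545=-0.00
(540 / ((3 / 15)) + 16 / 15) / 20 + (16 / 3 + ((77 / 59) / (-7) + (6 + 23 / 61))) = 146.58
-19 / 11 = -1.73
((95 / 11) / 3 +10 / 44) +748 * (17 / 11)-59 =72607 / 66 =1100.11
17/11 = 1.55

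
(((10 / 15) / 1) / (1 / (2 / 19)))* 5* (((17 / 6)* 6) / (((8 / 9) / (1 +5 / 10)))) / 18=0.56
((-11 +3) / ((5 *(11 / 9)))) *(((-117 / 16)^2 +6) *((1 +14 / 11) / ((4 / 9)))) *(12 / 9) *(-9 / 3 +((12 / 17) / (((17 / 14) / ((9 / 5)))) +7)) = -749389725 / 279752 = -2678.76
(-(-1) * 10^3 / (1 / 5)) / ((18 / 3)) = 2500 / 3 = 833.33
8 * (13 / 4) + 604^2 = 364842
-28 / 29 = -0.97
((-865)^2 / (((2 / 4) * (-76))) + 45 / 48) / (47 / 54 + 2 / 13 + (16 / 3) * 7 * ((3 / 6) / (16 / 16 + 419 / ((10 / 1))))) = -23110073415 / 1712888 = -13491.88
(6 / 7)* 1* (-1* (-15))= 90 / 7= 12.86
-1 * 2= -2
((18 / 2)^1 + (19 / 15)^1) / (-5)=-154 / 75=-2.05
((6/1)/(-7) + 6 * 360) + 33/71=1073325/497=2159.61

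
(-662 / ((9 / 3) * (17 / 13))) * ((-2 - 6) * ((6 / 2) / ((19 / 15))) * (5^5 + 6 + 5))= 3238609920 / 323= 10026656.10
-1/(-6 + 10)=-1/4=-0.25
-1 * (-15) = 15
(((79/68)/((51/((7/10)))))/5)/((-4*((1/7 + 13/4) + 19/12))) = -3871/24160400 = -0.00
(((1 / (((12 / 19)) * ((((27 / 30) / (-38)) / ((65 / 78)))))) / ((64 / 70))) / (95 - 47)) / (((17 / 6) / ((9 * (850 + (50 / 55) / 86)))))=-126999123125 / 37052928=-3427.51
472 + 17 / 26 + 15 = 12679 / 26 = 487.65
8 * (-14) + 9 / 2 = -215 / 2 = -107.50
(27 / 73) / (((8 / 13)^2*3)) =1521 / 4672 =0.33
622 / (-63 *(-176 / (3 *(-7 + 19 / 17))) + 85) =-15550 / 13583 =-1.14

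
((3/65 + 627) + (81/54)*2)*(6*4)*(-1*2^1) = -1965744/65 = -30242.22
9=9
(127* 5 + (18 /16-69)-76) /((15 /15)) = 3929 /8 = 491.12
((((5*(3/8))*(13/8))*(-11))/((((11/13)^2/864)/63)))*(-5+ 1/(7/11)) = 96096780/11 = 8736070.91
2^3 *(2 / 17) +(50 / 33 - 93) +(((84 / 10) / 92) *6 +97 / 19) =-104057603 / 1225785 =-84.89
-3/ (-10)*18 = 27/ 5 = 5.40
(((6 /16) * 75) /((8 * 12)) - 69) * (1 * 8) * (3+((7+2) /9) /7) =-193479 /112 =-1727.49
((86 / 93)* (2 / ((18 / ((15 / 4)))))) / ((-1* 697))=-215 / 388926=-0.00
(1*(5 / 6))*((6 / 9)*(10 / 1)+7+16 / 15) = 12.28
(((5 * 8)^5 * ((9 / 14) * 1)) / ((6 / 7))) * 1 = 76800000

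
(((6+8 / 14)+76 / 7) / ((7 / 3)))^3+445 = 101381701 / 117649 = 861.73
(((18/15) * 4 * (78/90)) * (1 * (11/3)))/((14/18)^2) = 30888/1225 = 25.21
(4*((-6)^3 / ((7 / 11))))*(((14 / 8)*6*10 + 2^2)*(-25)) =25898400 / 7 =3699771.43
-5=-5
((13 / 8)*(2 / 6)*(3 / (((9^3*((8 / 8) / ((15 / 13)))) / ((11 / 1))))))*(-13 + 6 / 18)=-1045 / 2916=-0.36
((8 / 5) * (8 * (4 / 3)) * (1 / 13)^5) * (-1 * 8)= -2048 / 5569395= -0.00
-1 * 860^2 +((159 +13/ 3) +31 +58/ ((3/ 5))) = -739309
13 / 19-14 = -253 / 19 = -13.32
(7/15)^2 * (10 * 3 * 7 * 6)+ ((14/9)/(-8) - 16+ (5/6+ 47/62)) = 1449667/5580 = 259.80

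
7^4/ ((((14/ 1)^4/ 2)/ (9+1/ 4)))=37/ 32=1.16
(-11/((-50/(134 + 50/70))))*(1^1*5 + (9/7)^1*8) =1109911/2450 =453.02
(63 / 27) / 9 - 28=-749 / 27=-27.74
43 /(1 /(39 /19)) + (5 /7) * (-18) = 10029 /133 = 75.41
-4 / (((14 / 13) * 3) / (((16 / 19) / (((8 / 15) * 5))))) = -52 / 133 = -0.39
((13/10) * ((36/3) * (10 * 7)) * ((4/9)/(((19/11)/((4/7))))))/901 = 9152/51357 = 0.18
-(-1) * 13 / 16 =13 / 16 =0.81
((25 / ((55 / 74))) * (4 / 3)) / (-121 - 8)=-1480 / 4257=-0.35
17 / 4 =4.25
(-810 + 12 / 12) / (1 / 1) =-809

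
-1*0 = 0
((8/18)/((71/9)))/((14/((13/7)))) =26/3479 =0.01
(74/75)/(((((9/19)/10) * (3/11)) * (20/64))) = 244.40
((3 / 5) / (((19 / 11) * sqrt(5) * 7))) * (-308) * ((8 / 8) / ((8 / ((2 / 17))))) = -0.10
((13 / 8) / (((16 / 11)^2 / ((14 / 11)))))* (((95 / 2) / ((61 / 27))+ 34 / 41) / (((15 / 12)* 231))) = 1421069 / 19207680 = 0.07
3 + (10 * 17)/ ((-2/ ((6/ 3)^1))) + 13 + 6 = -148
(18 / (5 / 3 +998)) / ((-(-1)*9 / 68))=408 / 2999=0.14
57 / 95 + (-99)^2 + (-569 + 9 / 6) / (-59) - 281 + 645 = 6003379 / 590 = 10175.22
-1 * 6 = -6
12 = 12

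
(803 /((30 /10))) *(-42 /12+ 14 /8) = -5621 /12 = -468.42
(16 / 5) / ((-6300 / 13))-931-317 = -9828052 / 7875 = -1248.01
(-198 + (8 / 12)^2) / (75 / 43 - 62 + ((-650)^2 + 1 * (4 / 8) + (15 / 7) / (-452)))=-241900456 / 517264555113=-0.00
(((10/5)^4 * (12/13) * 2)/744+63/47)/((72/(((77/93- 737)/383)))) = -223714678/6071935311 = -0.04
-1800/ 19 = -94.74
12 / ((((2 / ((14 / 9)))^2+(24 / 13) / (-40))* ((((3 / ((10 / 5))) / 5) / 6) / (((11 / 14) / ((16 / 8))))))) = 58.68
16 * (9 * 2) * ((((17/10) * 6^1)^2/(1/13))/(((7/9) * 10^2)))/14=10955412/30625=357.73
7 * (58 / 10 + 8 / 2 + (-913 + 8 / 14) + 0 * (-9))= -31592 / 5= -6318.40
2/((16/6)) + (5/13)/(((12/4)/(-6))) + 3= 155/52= 2.98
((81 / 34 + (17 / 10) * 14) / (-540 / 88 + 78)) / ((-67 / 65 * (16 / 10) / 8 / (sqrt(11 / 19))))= -3182465 * sqrt(209) / 34214421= -1.34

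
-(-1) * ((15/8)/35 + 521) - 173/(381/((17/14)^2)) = 77720399/149352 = 520.38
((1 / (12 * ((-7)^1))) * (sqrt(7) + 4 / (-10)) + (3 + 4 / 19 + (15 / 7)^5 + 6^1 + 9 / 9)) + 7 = 597766039 / 9579990 - sqrt(7) / 84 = 62.37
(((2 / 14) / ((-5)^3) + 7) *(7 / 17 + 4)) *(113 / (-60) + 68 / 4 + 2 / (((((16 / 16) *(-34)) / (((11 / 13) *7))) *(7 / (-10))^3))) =498.13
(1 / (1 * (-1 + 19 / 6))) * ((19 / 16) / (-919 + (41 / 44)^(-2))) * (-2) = 31939 / 26743652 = 0.00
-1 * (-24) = 24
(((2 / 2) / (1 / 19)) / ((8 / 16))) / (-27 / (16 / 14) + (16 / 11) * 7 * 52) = 3344 / 44513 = 0.08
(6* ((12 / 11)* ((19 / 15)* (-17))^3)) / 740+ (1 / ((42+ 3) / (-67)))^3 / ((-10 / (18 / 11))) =-1808578187 / 20604375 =-87.78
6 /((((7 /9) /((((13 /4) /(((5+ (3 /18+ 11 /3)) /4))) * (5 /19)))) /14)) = 42120 /1007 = 41.83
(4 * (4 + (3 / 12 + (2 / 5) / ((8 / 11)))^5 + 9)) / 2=83298 / 3125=26.66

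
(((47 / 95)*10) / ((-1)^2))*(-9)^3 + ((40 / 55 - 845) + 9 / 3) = -929612 / 209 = -4447.90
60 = 60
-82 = -82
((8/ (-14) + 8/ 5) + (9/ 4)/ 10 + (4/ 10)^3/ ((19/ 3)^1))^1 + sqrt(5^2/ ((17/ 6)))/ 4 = 2.01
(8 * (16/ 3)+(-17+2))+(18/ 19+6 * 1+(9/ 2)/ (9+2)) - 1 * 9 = 32633/ 1254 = 26.02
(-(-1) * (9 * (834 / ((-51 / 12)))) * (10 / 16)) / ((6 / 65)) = -406575 / 34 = -11958.09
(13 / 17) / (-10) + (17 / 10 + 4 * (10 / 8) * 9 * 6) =23088 / 85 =271.62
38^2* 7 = 10108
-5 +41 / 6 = 11 / 6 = 1.83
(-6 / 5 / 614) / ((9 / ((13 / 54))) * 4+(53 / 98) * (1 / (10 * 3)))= -22932 / 1754827043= -0.00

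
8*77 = 616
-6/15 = -2/5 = -0.40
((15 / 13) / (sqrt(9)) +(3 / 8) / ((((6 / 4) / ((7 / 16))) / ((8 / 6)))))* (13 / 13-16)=-1655 / 208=-7.96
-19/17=-1.12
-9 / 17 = -0.53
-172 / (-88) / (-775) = -43 / 17050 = -0.00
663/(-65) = -51/5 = -10.20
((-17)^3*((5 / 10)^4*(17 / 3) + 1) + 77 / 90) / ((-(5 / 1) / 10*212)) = 4789559 / 76320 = 62.76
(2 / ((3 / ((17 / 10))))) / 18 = 17 / 270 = 0.06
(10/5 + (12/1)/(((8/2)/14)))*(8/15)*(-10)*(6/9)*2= -2816/9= -312.89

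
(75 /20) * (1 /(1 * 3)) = 5 /4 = 1.25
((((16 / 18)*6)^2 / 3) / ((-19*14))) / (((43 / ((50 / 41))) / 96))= -204800 / 2110311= -0.10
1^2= 1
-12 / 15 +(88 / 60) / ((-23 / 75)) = -642 / 115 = -5.58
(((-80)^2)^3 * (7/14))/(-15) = -26214400000/3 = -8738133333.33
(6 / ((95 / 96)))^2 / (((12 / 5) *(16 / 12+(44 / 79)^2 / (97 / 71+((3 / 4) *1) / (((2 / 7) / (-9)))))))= 1636173312768 / 140934809735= 11.61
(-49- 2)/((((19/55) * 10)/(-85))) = 47685/38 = 1254.87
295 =295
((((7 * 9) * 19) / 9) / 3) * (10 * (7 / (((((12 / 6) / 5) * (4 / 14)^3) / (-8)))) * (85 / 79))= -2863217.83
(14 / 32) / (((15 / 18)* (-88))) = -21 / 3520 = -0.01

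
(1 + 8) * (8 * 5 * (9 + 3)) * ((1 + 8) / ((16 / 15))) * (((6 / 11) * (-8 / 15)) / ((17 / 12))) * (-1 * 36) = 50388480 / 187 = 269457.11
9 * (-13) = -117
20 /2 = 10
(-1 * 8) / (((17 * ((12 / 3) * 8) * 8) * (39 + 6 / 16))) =-1 / 21420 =-0.00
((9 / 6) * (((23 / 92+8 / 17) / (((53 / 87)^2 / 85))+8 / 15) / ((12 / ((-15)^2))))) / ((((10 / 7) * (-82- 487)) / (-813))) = 476438506299 / 102292544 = 4657.61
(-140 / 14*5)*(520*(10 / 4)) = -65000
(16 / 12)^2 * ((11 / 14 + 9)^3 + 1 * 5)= 1723382 / 1029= 1674.81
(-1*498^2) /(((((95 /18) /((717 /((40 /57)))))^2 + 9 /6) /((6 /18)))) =-61963118381016 /1124332643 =-55111.02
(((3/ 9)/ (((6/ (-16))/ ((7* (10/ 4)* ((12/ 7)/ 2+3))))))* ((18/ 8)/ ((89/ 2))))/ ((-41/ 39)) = 10530/ 3649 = 2.89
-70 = -70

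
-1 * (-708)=708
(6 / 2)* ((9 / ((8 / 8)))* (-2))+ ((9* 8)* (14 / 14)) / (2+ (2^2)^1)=-42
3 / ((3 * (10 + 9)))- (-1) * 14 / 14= 20 / 19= 1.05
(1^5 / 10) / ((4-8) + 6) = 1 / 20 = 0.05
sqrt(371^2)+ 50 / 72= 13381 / 36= 371.69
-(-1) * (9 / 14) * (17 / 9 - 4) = -1.36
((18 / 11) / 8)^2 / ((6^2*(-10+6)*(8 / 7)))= -0.00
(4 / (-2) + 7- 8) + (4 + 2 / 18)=10 / 9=1.11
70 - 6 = 64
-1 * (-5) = 5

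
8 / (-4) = -2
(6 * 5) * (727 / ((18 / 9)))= 10905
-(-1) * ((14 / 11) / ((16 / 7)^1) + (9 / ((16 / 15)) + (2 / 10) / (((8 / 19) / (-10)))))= 747 / 176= 4.24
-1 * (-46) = 46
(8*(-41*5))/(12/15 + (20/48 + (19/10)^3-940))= 4920000/2795773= 1.76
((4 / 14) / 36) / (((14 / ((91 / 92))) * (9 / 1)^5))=13 / 1368992016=0.00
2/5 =0.40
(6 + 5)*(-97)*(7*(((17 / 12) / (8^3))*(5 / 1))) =-634865 / 6144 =-103.33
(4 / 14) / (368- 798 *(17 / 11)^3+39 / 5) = -13310 / 119713447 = -0.00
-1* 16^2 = -256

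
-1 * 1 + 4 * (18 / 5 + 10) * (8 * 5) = 2175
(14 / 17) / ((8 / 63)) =441 / 68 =6.49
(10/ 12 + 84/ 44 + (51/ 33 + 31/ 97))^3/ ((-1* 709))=-25664543546473/ 186034394296872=-0.14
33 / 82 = 0.40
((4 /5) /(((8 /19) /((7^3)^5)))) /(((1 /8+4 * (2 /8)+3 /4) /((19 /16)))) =1713869705089423 /300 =5712899016964.74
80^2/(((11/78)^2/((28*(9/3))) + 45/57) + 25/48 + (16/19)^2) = 147592972800/46576769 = 3168.81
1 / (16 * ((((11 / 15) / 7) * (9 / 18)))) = 105 / 88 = 1.19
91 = 91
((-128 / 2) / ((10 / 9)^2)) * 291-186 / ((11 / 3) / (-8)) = -4036896 / 275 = -14679.62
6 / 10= 3 / 5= 0.60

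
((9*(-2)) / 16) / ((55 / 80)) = -18 / 11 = -1.64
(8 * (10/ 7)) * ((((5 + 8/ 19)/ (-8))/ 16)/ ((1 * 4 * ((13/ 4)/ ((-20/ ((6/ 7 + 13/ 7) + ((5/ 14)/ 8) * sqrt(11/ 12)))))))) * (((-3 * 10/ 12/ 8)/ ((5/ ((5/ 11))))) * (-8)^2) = -79104000/ 158546531 + 4120000 * sqrt(33)/ 3012384089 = -0.49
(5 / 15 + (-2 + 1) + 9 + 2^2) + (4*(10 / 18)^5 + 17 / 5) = 4707688 / 295245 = 15.95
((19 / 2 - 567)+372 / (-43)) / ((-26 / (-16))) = -348.40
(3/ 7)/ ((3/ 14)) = 2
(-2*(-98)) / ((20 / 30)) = 294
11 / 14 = 0.79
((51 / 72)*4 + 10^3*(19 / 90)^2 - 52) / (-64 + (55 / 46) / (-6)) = 34270 / 478413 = 0.07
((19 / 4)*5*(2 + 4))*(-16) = -2280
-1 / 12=-0.08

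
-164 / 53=-3.09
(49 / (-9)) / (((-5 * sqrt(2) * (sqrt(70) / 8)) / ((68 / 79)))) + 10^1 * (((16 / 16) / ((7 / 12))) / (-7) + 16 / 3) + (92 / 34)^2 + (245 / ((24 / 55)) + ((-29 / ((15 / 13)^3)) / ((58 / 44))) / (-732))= 1904 * sqrt(35) / 17775 + 43358983815173 / 69969501000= 620.32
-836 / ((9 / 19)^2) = -3725.88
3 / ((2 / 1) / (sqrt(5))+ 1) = 15 - 6 * sqrt(5) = 1.58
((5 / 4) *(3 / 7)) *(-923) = -13845 / 28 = -494.46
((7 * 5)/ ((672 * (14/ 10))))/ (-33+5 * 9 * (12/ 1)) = 25/ 340704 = 0.00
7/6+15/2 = 26/3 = 8.67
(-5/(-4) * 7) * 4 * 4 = 140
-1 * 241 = -241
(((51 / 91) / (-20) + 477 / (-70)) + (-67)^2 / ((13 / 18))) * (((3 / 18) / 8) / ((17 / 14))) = 106.52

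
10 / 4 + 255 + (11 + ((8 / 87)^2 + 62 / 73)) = 297660269 / 1105074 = 269.36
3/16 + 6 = 99/16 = 6.19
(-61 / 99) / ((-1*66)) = 61 / 6534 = 0.01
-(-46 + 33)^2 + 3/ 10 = -1687/ 10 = -168.70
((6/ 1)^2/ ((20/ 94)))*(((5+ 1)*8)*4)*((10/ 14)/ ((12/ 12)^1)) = 162432/ 7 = 23204.57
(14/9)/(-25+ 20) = -14/45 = -0.31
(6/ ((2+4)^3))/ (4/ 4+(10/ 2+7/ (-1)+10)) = 1/ 324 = 0.00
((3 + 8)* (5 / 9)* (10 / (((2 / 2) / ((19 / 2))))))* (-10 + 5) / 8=-26125 / 72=-362.85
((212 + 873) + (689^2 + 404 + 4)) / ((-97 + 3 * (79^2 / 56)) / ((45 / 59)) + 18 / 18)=1200059280 / 786689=1525.46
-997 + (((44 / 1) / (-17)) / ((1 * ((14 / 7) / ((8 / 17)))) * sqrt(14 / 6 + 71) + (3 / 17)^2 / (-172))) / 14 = -68524569938106739 / 68730762223039 - 27179737904 * sqrt(165) / 68730762223039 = -997.01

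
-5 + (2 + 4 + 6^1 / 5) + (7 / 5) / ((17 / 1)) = 194 / 85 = 2.28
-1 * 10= -10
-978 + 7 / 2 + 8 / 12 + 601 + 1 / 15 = -11183 / 30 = -372.77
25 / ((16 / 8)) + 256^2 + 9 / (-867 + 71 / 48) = 5446424001 / 83090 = 65548.49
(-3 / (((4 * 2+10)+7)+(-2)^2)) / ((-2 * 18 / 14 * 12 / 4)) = 7 / 522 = 0.01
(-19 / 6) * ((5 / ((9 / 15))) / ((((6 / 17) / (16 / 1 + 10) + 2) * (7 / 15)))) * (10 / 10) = -104975 / 3738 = -28.08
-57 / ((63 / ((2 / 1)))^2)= -76 / 1323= -0.06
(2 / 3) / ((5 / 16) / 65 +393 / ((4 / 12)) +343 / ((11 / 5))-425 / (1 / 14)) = -4576 / 31677951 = -0.00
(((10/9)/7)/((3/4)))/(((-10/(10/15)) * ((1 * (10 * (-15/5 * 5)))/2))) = 8/42525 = 0.00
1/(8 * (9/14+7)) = 7/428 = 0.02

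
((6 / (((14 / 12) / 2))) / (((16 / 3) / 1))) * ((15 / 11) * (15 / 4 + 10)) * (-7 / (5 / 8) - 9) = -40905 / 56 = -730.45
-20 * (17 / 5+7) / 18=-104 / 9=-11.56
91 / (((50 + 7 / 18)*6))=0.30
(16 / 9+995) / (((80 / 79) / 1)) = 708709 / 720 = 984.32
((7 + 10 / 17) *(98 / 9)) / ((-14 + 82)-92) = -2107 / 612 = -3.44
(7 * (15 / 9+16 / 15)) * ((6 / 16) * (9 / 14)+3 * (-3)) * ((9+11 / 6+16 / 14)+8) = -3749491 / 1120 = -3347.76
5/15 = 1/3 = 0.33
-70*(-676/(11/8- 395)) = -120.22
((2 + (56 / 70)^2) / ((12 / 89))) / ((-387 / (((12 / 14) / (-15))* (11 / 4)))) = 10769 / 1354500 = 0.01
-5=-5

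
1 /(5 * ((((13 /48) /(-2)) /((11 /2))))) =-528 /65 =-8.12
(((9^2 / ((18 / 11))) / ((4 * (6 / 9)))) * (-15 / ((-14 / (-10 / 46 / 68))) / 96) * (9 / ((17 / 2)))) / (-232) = 66825 / 22107602944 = 0.00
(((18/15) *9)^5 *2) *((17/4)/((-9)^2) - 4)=-3625136208/3125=-1160043.59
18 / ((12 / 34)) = 51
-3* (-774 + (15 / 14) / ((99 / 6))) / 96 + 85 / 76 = 1184627 / 46816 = 25.30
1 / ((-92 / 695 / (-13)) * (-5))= -1807 / 92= -19.64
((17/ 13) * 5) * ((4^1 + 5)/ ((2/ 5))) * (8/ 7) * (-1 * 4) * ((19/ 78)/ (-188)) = 48450/ 55601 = 0.87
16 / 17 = 0.94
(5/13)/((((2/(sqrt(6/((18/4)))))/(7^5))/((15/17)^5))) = 21271359375*sqrt(3)/18458141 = 1996.03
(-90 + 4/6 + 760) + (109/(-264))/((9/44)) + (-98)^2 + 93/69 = 10274.00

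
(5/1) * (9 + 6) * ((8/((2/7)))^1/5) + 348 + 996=1764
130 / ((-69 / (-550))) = 71500 / 69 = 1036.23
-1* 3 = -3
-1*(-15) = 15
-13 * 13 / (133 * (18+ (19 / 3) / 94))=-47658 / 677635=-0.07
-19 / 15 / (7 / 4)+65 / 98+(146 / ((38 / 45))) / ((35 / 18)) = 88.86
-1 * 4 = -4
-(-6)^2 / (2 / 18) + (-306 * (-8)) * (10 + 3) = 31500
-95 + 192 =97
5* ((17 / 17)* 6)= 30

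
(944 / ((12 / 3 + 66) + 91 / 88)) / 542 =41536 / 1694021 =0.02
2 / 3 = 0.67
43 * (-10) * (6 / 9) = -860 / 3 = -286.67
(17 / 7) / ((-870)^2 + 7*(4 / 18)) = 153 / 47684798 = 0.00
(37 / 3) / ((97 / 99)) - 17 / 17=1124 / 97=11.59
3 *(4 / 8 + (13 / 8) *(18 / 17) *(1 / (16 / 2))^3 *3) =53277 / 34816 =1.53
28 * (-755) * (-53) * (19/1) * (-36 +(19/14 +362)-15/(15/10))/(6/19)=21393659615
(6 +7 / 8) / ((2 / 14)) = 385 / 8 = 48.12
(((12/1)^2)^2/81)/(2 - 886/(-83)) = 5312/263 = 20.20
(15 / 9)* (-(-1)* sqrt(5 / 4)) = 1.86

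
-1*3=-3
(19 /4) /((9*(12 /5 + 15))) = 95 /3132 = 0.03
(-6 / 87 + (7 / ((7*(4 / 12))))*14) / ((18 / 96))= 19456 / 87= 223.63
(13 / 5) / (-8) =-0.32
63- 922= -859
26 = 26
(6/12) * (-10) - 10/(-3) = -5/3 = -1.67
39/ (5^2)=39/ 25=1.56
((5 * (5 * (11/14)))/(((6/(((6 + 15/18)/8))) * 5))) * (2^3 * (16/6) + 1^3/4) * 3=83435/2304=36.21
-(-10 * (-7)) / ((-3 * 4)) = 35 / 6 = 5.83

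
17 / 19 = 0.89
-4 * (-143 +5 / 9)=5128 / 9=569.78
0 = 0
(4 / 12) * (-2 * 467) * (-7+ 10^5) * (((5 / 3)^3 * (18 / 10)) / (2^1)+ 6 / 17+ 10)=-23052619537 / 51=-452012147.78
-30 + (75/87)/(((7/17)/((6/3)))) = -25.81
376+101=477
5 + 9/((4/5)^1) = 65/4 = 16.25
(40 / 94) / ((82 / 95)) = 950 / 1927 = 0.49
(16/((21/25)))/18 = 200/189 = 1.06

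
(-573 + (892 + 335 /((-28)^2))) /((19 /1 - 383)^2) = 250431 /103876864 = 0.00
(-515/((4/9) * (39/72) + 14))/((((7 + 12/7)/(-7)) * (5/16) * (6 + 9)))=1453536/234545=6.20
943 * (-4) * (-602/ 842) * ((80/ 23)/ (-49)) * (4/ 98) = -1128320/ 144403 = -7.81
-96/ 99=-32/ 33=-0.97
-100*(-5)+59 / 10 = 5059 / 10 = 505.90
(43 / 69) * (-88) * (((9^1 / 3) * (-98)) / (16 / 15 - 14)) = -2781240 / 2231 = -1246.63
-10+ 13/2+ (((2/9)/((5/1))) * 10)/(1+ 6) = -433/126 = -3.44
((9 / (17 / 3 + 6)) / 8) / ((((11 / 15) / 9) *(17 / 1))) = 729 / 10472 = 0.07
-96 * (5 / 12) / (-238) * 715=14300 / 119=120.17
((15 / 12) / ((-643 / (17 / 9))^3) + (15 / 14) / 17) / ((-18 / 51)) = -5814086428855 / 32558900371704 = -0.18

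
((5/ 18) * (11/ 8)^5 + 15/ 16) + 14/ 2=5486983/ 589824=9.30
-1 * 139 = -139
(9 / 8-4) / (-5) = 23 / 40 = 0.58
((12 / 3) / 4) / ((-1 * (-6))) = 1 / 6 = 0.17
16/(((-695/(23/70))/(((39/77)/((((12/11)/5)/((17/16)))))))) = -5083/272440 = -0.02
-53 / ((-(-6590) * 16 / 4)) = -53 / 26360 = -0.00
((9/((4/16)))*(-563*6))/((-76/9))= 14400.95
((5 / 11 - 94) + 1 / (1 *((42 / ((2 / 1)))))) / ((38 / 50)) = -539950 / 4389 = -123.02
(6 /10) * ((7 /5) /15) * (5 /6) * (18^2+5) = 2303 /150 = 15.35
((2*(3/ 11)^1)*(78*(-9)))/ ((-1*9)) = 468/ 11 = 42.55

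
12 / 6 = 2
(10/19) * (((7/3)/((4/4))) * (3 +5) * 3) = 560/19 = 29.47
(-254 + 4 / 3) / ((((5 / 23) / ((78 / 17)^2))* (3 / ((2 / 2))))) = -11785384 / 1445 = -8155.98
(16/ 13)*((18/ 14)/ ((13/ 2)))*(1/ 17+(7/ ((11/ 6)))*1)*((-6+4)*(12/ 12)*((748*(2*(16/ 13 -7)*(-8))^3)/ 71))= -2886451200000000/ 184532621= -15641956.33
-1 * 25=-25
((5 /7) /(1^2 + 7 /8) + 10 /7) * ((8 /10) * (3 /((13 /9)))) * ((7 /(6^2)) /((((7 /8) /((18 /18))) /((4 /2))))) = 608 /455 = 1.34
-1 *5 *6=-30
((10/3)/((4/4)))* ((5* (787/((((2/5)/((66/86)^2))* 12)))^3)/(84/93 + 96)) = 752895208021628615625/4861279897394176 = 154875.92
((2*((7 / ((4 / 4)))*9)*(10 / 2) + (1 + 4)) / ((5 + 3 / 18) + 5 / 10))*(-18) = -34290 / 17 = -2017.06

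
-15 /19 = -0.79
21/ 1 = 21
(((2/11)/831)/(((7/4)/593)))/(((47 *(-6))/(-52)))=123344/9022167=0.01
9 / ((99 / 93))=93 / 11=8.45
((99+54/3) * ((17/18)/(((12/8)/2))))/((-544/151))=-1963/48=-40.90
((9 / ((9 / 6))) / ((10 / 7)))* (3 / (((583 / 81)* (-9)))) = -567 / 2915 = -0.19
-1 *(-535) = 535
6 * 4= 24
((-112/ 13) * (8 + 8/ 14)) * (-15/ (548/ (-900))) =-3240000/ 1781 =-1819.20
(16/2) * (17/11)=12.36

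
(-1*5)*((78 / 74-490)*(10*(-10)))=-9045500 / 37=-244472.97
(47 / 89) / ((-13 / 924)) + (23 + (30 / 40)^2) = -258659 / 18512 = -13.97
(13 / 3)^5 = 371293 / 243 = 1527.95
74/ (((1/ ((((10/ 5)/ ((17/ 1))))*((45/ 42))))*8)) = 555/ 476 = 1.17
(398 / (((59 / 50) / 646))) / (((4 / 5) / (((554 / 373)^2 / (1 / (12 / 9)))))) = 19727639732000 / 24625833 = 801095.33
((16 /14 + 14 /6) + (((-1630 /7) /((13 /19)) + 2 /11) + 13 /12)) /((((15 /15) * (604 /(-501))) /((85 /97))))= 57221279965 /234586352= 243.92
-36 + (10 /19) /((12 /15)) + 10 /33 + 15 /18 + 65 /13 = -6104 /209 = -29.21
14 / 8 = 7 / 4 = 1.75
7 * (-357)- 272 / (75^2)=-14057147 / 5625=-2499.05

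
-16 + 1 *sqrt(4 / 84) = -16 + sqrt(21) / 21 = -15.78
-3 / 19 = -0.16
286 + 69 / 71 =20375 / 71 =286.97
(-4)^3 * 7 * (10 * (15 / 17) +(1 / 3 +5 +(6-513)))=11260480 / 51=220793.73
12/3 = 4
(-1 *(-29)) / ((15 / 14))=406 / 15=27.07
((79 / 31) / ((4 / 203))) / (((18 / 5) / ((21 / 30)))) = 112259 / 4464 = 25.15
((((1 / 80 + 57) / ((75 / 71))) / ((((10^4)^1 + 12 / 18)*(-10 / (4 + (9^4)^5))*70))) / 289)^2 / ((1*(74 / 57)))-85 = 35340449291422690015589924006420701283506589094217 / 436158038830253734400000000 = 81026706251255570267291.88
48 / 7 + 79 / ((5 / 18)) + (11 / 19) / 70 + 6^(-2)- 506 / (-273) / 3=10094283 / 34580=291.91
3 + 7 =10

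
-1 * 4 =-4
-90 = -90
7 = 7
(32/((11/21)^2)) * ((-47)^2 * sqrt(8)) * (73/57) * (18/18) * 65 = 98611880640 * sqrt(2)/2299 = 60660399.74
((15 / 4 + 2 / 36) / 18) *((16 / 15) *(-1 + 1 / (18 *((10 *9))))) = -221803 / 984150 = -0.23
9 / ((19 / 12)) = 108 / 19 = 5.68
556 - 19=537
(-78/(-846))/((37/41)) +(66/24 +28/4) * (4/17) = 212524/88689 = 2.40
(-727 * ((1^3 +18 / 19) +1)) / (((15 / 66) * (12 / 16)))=-3582656 / 285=-12570.72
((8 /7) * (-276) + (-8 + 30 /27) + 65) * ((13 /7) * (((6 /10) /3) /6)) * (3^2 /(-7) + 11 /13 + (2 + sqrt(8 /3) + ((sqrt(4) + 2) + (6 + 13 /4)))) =-9710389 /41160 -210743 * sqrt(6) /19845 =-261.93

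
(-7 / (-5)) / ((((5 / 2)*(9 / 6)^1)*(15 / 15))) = 28 / 75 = 0.37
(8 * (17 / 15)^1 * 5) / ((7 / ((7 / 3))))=136 / 9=15.11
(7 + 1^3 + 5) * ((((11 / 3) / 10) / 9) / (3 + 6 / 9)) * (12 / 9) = 26 / 135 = 0.19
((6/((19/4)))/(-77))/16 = -3/2926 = -0.00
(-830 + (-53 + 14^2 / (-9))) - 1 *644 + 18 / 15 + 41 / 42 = -974359 / 630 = -1546.60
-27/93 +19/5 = 544/155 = 3.51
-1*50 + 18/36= -99/2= -49.50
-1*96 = -96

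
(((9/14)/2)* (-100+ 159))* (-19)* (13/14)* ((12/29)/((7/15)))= -5902065/19894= -296.68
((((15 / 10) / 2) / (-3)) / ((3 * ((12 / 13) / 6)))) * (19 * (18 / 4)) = -741 / 16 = -46.31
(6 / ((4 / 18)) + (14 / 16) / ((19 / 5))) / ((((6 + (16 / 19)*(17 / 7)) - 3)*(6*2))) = 28973 / 64416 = 0.45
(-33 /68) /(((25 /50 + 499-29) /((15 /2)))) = -495 /63988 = -0.01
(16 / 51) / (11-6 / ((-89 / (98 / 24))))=2848 / 102357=0.03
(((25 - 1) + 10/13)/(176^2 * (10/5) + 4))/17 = 161/6846138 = 0.00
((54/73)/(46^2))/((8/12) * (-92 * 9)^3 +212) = -27/29228601476504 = -0.00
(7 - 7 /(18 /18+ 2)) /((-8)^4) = 7 /6144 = 0.00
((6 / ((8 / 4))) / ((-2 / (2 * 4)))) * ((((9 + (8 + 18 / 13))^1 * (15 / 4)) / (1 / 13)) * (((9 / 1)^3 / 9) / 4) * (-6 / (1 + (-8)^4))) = 318.95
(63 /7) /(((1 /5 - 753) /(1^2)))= -45 /3764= -0.01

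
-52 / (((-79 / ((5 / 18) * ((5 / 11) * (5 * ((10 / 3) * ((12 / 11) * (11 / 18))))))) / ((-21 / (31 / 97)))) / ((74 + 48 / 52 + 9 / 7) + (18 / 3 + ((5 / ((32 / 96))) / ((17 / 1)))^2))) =-1058504740000 / 210205017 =-5035.58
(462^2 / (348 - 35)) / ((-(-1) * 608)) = 53361 / 47576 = 1.12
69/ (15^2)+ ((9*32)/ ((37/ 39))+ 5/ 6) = 563709/ 1850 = 304.71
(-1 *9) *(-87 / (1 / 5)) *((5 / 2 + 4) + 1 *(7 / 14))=27405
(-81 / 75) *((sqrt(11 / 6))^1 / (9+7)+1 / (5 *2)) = -27 / 250 - 9 *sqrt(66) / 800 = -0.20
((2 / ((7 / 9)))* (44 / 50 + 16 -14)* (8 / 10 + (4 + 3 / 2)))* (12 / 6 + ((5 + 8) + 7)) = 128304 / 125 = 1026.43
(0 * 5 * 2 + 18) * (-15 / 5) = -54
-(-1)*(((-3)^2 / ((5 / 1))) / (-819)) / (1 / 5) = -1 / 91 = -0.01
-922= -922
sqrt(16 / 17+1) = sqrt(561) / 17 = 1.39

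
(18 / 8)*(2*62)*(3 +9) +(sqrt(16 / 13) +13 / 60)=4*sqrt(13) / 13 +200893 / 60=3349.33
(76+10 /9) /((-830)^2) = 347 /3100050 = 0.00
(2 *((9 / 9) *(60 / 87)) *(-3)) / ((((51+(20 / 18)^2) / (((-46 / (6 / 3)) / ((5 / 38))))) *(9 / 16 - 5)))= -27184896 / 8711629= -3.12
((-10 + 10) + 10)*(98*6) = 5880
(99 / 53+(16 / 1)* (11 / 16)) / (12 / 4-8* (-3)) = 682 / 1431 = 0.48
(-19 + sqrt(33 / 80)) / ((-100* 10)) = 19 / 1000 - sqrt(165) / 20000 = 0.02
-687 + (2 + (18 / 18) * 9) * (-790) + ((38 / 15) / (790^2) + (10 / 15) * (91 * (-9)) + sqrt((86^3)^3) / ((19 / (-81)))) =-4430766096 * sqrt(86) / 19 - 46447082231 / 4680750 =-2162601208.11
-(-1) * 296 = 296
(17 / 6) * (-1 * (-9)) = 51 / 2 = 25.50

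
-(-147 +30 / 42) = 1024 / 7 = 146.29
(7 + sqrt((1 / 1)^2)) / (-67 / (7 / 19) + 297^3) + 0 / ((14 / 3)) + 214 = 19622220494 / 91692619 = 214.00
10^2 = 100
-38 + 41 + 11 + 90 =104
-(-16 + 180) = -164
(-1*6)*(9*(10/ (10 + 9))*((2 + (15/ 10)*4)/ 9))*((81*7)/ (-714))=6480/ 323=20.06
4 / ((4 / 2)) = 2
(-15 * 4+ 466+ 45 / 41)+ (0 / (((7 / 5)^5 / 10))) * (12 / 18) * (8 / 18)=407.10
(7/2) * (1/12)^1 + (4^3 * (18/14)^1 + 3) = 14377/168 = 85.58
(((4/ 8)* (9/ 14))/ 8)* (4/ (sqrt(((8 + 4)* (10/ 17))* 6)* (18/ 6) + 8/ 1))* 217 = -4743/ 5392 + 2511* sqrt(85)/ 10784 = 1.27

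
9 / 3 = 3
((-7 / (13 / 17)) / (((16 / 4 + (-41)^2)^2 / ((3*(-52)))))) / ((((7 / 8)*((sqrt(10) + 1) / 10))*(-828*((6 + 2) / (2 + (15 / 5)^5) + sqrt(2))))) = -13328 / (7836261*(1 + sqrt(10))*(8 + 245*sqrt(2))) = -0.00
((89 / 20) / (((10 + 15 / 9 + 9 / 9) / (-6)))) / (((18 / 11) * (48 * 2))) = -979 / 72960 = -0.01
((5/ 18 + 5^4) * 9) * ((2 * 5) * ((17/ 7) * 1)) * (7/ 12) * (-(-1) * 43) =41137025/ 12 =3428085.42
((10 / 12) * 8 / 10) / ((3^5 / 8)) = 16 / 729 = 0.02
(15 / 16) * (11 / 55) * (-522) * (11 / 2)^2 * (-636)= 15064137 / 8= 1883017.12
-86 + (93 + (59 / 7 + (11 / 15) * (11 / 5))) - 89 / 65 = 106966 / 6825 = 15.67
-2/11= -0.18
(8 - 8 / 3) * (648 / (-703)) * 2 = -6912 / 703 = -9.83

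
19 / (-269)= -19 / 269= -0.07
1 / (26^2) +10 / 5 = 1353 / 676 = 2.00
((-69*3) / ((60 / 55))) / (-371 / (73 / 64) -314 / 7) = 387849 / 756520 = 0.51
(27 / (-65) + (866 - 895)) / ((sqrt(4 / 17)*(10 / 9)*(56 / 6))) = -5.85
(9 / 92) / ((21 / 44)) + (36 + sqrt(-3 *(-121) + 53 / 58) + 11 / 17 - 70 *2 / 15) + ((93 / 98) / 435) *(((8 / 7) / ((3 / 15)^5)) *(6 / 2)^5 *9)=17086.15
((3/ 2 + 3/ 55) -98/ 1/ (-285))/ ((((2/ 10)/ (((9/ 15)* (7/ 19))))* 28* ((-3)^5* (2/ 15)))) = -11903/ 5146416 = -0.00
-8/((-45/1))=8/45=0.18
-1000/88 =-125/11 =-11.36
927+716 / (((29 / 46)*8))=31000 / 29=1068.97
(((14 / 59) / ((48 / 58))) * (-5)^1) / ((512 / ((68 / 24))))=-17255 / 2174976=-0.01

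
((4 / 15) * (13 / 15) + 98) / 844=0.12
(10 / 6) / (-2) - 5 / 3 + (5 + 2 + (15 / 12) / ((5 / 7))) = 25 / 4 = 6.25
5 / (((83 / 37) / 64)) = 11840 / 83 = 142.65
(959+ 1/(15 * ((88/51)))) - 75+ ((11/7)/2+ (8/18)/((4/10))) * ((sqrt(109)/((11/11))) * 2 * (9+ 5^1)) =478 * sqrt(109)/9+ 388977/440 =1438.53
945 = 945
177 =177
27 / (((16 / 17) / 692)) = 19851.75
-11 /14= -0.79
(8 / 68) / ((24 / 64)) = 16 / 51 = 0.31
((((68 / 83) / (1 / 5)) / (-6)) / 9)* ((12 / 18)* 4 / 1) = -1360 / 6723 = -0.20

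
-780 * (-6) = 4680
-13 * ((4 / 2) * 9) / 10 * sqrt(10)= -117 * sqrt(10) / 5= -74.00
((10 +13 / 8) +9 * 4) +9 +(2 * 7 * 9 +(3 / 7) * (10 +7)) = 10635 / 56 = 189.91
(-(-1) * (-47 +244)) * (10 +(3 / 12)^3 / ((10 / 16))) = 78997 / 40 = 1974.92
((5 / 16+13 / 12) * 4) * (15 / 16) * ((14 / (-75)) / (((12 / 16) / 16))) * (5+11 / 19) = -99428 / 855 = -116.29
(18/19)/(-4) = -9/38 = -0.24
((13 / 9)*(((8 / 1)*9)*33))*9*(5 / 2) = 77220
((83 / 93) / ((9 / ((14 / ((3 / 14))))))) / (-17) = -0.38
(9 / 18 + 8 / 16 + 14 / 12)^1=13 / 6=2.17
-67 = -67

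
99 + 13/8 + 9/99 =8863/88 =100.72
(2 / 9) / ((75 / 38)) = 76 / 675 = 0.11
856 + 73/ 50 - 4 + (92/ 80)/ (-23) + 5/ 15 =256123/ 300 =853.74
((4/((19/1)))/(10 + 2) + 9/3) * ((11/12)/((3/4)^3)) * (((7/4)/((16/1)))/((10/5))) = 0.36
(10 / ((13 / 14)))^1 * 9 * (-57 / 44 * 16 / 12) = -167.41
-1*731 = -731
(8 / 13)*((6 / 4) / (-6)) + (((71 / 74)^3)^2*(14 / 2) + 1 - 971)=-2059315128262901 / 2134684372288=-964.69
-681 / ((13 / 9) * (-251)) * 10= 61290 / 3263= 18.78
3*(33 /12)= 33 /4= 8.25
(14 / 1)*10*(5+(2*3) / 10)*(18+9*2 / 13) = 197568 / 13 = 15197.54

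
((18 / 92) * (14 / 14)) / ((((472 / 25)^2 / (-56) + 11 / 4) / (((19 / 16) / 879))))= -83125 / 1136950168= -0.00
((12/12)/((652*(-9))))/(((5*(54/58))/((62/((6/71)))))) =-63829/2376540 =-0.03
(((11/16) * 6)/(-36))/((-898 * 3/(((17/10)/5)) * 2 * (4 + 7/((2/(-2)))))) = -187/77587200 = -0.00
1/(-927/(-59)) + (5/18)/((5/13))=1457/1854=0.79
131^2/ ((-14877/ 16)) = -274576/ 14877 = -18.46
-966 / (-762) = 161 / 127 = 1.27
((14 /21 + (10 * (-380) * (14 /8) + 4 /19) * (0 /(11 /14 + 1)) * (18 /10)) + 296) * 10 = 8900 /3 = 2966.67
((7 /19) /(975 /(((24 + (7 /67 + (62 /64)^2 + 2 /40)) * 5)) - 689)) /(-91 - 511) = 8607887 /9581680154462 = 0.00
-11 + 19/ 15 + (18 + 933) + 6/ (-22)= 155264/ 165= 940.99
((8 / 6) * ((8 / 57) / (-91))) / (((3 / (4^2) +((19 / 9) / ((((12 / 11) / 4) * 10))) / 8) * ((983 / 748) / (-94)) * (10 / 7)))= 26999808 / 74539907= 0.36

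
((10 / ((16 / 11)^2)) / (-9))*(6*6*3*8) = -1815 / 4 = -453.75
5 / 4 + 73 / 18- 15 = -349 / 36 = -9.69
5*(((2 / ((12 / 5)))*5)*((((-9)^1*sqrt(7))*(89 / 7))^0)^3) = 125 / 6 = 20.83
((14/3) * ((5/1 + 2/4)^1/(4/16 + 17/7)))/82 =1078/9225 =0.12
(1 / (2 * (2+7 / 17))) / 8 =17 / 656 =0.03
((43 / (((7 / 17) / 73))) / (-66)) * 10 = -266815 / 231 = -1155.04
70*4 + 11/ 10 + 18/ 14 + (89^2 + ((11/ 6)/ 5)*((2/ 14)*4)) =344551/ 42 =8203.60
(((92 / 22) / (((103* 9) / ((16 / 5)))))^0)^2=1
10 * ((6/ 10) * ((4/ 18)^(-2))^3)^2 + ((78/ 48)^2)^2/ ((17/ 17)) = 5083731799463/ 20480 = 248229091.77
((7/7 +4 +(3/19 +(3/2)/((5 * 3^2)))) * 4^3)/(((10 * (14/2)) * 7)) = 47344/69825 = 0.68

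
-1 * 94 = -94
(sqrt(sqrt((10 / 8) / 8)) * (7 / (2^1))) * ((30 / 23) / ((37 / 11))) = 1155 * 2^(3 / 4) * 5^(1 / 4) / 3404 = 0.85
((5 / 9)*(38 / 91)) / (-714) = -95 / 292383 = -0.00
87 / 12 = 29 / 4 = 7.25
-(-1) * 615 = 615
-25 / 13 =-1.92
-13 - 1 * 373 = -386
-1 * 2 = -2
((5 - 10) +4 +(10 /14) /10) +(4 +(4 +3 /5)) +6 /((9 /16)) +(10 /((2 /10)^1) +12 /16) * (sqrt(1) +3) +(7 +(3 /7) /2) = 23998 /105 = 228.55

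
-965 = -965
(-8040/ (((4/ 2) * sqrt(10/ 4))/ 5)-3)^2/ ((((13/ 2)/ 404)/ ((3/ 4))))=14616720 * sqrt(10)/ 13 + 97932029454/ 13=7536788583.16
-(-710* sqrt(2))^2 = -1008200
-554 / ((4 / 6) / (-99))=82269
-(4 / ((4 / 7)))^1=-7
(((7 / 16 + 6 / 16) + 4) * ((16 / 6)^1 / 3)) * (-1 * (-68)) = 2618 / 9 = 290.89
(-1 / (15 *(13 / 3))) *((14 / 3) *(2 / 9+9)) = -1162 / 1755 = -0.66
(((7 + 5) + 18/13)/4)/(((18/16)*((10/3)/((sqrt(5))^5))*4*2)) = 145*sqrt(5)/52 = 6.24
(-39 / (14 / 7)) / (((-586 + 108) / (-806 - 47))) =-33267 / 956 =-34.80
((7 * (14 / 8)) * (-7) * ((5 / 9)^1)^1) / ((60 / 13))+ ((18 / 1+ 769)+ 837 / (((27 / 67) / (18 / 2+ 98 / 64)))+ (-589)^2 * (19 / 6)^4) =90480892301 / 2592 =34907751.66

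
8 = 8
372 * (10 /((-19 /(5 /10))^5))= -465 /9904396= -0.00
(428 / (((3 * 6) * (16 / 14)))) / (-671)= -749 / 24156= -0.03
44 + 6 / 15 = 222 / 5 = 44.40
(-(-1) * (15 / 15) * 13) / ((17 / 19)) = 14.53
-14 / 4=-3.50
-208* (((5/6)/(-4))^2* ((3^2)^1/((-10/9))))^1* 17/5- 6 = 1941/8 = 242.62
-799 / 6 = -133.17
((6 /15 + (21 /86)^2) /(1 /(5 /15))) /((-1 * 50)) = -16997 /5547000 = -0.00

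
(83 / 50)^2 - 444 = -441.24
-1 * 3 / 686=-3 / 686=-0.00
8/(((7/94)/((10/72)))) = 940/63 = 14.92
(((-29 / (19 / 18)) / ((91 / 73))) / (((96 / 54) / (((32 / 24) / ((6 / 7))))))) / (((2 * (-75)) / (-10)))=-6351 / 4940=-1.29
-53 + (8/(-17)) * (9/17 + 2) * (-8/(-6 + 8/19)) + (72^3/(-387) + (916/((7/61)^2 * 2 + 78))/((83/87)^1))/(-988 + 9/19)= -53.74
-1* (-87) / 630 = 29 / 210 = 0.14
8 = 8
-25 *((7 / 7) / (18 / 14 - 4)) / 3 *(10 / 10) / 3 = 175 / 171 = 1.02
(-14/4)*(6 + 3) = -63/2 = -31.50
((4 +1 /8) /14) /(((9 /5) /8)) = 55 /42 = 1.31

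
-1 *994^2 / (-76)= 247009 / 19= 13000.47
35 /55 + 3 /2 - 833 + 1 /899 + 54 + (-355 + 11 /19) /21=-894819295 /1127346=-793.74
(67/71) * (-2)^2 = 268/71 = 3.77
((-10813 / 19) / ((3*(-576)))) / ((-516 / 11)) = -118943 / 16941312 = -0.01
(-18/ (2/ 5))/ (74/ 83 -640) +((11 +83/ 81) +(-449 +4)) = -206674859/ 477414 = -432.90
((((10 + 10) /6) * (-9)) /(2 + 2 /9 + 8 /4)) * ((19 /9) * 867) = -13005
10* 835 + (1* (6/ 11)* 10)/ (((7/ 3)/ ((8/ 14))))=4501370/ 539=8351.34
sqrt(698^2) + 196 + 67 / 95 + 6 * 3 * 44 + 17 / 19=8438 / 5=1687.60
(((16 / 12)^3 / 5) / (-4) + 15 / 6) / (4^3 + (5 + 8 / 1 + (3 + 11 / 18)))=643 / 21765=0.03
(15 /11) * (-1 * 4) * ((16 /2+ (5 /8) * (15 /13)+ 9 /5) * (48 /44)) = -98478 /1573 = -62.61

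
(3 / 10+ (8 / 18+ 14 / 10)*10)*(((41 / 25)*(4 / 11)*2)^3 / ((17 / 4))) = 119060200448 / 15909609375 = 7.48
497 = 497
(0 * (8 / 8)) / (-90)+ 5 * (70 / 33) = 350 / 33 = 10.61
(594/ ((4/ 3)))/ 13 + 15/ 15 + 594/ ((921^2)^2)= 24436786377323/ 692864172078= 35.27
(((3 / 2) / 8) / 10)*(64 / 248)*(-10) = -3 / 62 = -0.05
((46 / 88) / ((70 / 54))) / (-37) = -621 / 56980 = -0.01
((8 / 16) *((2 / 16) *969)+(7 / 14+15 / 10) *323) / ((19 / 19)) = 11305 / 16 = 706.56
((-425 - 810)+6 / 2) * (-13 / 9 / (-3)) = -16016 / 27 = -593.19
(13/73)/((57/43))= 559/4161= 0.13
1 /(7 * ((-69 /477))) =-159 /161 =-0.99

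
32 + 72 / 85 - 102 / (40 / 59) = -7997 / 68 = -117.60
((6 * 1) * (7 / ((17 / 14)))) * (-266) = -156408 / 17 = -9200.47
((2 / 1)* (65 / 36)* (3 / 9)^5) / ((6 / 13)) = 845 / 26244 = 0.03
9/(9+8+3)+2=49/20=2.45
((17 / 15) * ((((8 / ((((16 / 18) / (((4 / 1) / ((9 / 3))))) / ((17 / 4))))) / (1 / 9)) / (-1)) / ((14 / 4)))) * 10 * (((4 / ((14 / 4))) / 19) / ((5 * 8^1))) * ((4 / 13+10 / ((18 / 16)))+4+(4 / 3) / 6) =-362984 / 12103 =-29.99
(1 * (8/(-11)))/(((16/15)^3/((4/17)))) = -3375/23936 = -0.14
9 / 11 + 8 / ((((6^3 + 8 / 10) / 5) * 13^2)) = 412741 / 503789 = 0.82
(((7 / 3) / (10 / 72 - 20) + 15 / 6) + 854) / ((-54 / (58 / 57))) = -11838061 / 733590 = -16.14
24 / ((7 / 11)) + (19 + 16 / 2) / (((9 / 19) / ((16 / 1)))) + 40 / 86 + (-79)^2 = 2164545 / 301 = 7191.18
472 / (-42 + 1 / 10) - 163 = -73017 / 419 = -174.26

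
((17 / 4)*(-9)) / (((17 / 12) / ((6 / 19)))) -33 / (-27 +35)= -1923 / 152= -12.65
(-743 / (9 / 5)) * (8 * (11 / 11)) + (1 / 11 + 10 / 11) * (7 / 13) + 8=-385361 / 117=-3293.68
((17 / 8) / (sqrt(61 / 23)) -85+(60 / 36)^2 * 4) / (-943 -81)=665 / 9216 -17 * sqrt(1403) / 499712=0.07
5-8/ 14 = 31/ 7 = 4.43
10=10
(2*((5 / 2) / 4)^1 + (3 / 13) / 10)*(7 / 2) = 2317 / 520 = 4.46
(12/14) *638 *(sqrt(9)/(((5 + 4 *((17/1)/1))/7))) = 157.32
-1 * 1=-1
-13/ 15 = -0.87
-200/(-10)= 20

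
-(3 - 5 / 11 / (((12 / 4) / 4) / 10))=101 / 33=3.06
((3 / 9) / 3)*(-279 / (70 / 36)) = -558 / 35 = -15.94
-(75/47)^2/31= -5625/68479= -0.08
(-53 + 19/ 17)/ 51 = -1.02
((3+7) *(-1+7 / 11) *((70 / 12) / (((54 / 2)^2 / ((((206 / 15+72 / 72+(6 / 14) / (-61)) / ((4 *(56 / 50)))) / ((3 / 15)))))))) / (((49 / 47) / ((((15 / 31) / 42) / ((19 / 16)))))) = -27707087500 / 6225869493459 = -0.00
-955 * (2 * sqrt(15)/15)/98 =-191 * sqrt(15)/147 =-5.03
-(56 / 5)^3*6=-1053696 / 125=-8429.57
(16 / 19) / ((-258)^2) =4 / 316179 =0.00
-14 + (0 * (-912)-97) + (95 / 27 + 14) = -2524 / 27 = -93.48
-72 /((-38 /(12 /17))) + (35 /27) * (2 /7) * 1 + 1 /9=15863 /8721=1.82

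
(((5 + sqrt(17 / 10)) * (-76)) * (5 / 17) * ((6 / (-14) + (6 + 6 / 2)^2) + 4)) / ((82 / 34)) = -4941.16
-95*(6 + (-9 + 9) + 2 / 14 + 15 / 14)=-9595 / 14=-685.36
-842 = -842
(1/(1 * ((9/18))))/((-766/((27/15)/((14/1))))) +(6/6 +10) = 294901/26810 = 11.00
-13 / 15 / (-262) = 13 / 3930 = 0.00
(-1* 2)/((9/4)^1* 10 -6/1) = -4/33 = -0.12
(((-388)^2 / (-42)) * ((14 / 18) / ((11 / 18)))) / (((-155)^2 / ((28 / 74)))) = -2107616 / 29334525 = -0.07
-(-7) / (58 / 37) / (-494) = -0.01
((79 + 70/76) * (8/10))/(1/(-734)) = -4458316/95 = -46929.64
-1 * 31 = -31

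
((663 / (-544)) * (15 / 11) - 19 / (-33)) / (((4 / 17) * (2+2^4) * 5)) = -19499 / 380160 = -0.05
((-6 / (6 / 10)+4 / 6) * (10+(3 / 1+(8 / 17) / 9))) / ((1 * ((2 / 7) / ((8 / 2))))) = -782824 / 459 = -1705.50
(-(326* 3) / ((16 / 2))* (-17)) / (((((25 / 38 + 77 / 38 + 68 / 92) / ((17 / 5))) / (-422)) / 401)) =-307373233191 / 880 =-349287764.99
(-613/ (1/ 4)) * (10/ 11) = -24520/ 11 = -2229.09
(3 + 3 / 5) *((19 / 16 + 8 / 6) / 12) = 121 / 160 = 0.76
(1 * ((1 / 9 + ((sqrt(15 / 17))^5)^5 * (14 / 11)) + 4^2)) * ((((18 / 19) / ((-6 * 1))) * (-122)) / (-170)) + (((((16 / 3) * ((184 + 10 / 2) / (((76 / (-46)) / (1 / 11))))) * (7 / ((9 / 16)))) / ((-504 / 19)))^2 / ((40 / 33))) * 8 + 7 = 2145837578 / 479655 -66482023535156250 * sqrt(255) / 35190965750914794161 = 4473.68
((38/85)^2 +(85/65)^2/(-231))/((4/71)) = 3854184661/1128227100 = 3.42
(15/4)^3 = 3375/64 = 52.73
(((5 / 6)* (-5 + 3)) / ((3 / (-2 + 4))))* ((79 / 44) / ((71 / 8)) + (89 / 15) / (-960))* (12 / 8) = -0.33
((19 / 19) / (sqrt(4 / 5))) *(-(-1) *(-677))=-677 *sqrt(5) / 2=-756.91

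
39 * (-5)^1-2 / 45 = -8777 / 45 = -195.04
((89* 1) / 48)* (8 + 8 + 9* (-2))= -89 / 24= -3.71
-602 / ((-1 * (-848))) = -301 / 424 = -0.71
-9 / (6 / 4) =-6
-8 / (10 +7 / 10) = -80 / 107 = -0.75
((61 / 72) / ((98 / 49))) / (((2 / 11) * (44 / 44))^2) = 7381 / 576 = 12.81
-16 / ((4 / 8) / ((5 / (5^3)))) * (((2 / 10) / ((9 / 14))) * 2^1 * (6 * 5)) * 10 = -238.93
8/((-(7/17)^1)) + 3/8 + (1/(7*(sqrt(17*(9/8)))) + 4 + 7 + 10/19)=-8009/1064 + 2*sqrt(34)/357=-7.49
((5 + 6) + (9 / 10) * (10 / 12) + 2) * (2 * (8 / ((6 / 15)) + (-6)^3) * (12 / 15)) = -4312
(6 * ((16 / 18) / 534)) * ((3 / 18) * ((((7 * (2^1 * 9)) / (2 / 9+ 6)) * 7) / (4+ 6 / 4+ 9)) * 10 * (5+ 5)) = 4200 / 2581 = 1.63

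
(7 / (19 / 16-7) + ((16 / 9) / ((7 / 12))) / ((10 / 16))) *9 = 35856 / 1085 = 33.05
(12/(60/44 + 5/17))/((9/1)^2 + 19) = 561/7750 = 0.07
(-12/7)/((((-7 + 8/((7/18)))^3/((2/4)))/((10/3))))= -196/171475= -0.00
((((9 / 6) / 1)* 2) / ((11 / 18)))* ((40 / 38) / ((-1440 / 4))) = -3 / 209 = -0.01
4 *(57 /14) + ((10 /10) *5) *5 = 289 /7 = 41.29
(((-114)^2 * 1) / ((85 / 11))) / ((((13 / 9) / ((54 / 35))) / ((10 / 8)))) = 17369154 / 7735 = 2245.53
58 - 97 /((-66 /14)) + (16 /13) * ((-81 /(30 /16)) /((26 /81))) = -2427859 /27885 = -87.07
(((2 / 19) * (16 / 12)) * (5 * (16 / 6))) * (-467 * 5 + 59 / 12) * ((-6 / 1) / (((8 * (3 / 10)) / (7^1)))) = 39145400 / 513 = 76306.82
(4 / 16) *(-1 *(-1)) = 1 / 4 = 0.25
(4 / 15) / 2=0.13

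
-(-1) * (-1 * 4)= -4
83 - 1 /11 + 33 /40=36843 /440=83.73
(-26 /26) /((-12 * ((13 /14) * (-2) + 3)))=7 /96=0.07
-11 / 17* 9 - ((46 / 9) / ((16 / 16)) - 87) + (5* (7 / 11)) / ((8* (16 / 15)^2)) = 263385739 / 3446784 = 76.41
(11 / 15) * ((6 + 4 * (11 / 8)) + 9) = 451 / 30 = 15.03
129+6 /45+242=5567 /15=371.13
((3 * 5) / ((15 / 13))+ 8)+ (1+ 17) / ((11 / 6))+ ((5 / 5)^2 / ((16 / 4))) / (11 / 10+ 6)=30.85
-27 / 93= -9 / 31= -0.29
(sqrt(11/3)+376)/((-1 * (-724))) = sqrt(33)/2172+94/181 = 0.52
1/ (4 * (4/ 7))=7/ 16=0.44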